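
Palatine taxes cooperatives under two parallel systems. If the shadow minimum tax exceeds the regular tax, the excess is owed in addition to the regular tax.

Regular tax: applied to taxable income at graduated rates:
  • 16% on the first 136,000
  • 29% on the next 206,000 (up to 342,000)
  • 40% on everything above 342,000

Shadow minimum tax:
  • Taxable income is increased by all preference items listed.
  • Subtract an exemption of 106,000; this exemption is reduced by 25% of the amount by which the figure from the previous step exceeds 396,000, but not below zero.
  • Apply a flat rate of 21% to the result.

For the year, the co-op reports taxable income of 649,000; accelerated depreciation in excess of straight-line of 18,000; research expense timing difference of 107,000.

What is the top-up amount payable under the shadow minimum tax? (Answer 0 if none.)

0

Regular tax:
  136,000 × 16% = 21,760
  206,000 × 29% = 59,740
  307,000 × 40% = 122,800
  → 204,300

Shadow minimum tax:
  Adjusted income: 649,000 + 18,000 + 107,000 = 774,000
  Exemption: 106,000 − 25% × (774,000 − 396,000) = 106,000 − 94,500 = 11,500
  Base: 774,000 − 11,500 = 762,500
  762,500 × 21% = 160,125

160,125 ≤ 204,300, so no add-on is due.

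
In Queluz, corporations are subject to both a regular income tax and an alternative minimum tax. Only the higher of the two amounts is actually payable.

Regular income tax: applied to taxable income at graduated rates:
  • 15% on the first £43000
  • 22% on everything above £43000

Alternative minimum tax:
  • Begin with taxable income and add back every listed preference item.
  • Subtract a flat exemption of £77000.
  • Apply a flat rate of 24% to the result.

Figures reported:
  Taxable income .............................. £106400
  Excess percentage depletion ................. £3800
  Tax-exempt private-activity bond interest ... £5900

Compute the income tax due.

Alternative minimum tax:
  Adjusted income: £106400 + £3800 + £5900 = £116100
  Less exemption £77000 → base £39100
  £39100 × 24% = £9384

Regular income tax:
  £43000 × 15% = £6450
  £63400 × 22% = £13948
  → £20398

£20398 > £9384, so the regular income tax governs.

£20398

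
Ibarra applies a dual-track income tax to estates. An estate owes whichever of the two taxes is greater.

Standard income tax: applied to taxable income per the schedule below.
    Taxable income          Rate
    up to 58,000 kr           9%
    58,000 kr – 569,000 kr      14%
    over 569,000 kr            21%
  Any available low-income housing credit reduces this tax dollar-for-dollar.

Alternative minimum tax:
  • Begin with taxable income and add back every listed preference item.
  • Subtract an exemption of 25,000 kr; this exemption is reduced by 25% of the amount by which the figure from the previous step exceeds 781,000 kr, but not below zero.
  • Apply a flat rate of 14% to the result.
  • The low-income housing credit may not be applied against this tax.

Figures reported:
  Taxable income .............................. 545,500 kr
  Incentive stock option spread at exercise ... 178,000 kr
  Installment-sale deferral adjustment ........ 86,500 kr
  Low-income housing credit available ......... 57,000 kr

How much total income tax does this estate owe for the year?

110,915 kr

Alternative minimum tax:
  Adjusted income: 545,500 kr + 178,000 kr + 86,500 kr = 810,000 kr
  Exemption: 25,000 kr − 25% × (810,000 kr − 781,000 kr) = 25,000 kr − 7,250 kr = 17,750 kr
  Base: 810,000 kr − 17,750 kr = 792,250 kr
  792,250 kr × 14% = 110,915 kr

Standard income tax:
  58,000 kr × 9% = 5,220 kr
  487,500 kr × 14% = 68,250 kr
  → 73,470 kr
  Less low-income housing credit 57,000 kr → 16,470 kr

110,915 kr > 16,470 kr, so the alternative minimum tax is the binding amount.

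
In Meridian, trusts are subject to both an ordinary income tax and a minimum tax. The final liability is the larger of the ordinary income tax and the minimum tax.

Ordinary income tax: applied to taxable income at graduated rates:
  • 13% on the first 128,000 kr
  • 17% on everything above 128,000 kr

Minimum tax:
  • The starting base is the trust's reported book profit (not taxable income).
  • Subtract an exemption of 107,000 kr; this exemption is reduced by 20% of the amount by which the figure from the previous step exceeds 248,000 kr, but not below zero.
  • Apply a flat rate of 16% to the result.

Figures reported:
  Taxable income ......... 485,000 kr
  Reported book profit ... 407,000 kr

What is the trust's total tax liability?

Minimum tax:
  Base (reported book profit): 407,000 kr
  Exemption: 107,000 kr − 20% × (407,000 kr − 248,000 kr) = 107,000 kr − 31,800 kr = 75,200 kr
  Base: 407,000 kr − 75,200 kr = 331,800 kr
  331,800 kr × 16% = 53,088 kr

Ordinary income tax:
  128,000 kr × 13% = 16,640 kr
  357,000 kr × 17% = 60,690 kr
  → 77,330 kr

77,330 kr > 53,088 kr, so the ordinary income tax governs.

77,330 kr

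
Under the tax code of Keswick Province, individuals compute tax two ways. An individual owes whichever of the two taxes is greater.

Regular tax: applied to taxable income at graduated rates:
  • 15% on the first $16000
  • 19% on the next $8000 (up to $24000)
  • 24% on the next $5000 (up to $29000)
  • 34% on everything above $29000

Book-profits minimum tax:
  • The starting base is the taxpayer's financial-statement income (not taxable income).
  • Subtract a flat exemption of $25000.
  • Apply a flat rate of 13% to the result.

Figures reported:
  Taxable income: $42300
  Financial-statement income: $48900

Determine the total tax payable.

Book-profits minimum tax:
  Base (financial-statement income): $48900
  Less exemption $25000 → base $23900
  $23900 × 13% = $3107

Regular tax:
  $16000 × 15% = $2400
  $8000 × 19% = $1520
  $5000 × 24% = $1200
  $13300 × 34% = $4522
  → $9642

$9642 > $3107, so the regular tax governs.

$9642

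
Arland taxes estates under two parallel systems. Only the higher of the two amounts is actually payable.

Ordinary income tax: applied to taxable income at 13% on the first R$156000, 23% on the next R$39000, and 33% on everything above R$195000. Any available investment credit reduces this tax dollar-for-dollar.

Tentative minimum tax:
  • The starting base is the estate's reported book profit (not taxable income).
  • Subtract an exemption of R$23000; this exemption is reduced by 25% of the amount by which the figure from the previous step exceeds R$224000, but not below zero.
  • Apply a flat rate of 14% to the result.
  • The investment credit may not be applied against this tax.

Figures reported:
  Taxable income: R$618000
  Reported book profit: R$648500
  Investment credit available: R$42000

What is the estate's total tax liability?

Ordinary income tax:
  R$156000 × 13% = R$20280
  R$39000 × 23% = R$8970
  R$423000 × 33% = R$139590
  → R$168840
  Less investment credit R$42000 → R$126840

Tentative minimum tax:
  Base (reported book profit): R$648500
  Exemption: 25% × (R$648500 − R$224000) = R$106125 ≥ R$23000, so the exemption is fully phased out
  Base: R$648500 − R$0 = R$648500
  R$648500 × 14% = R$90790

R$126840 > R$90790, so the ordinary income tax governs.

R$126840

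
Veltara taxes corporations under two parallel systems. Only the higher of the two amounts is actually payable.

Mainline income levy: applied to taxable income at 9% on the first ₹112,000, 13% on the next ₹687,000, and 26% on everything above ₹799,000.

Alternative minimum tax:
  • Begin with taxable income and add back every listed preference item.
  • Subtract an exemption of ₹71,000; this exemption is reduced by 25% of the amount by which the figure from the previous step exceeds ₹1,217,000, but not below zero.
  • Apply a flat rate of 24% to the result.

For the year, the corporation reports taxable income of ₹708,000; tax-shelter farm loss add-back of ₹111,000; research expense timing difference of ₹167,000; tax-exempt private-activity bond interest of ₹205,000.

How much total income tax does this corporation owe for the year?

Mainline income levy:
  ₹112,000 × 9% = ₹10,080
  ₹596,000 × 13% = ₹77,480
  → ₹87,560

Alternative minimum tax:
  Adjusted income: ₹708,000 + ₹111,000 + ₹167,000 + ₹205,000 = ₹1,191,000
  Exemption: ₹1,191,000 ≤ ₹1,217,000, so full ₹71,000 applies
  Base: ₹1,191,000 − ₹71,000 = ₹1,120,000
  ₹1,120,000 × 24% = ₹268,800

₹268,800 > ₹87,560, so the alternative minimum tax is the binding amount.

₹268,800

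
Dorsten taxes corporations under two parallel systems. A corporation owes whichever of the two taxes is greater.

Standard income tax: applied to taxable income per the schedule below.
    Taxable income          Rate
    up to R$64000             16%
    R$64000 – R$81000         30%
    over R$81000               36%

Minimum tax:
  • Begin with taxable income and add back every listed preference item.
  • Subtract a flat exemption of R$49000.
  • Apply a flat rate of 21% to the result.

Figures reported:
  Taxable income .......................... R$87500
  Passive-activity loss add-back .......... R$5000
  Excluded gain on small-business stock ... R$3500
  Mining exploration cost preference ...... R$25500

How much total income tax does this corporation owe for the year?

R$17680

Standard income tax:
  R$64000 × 16% = R$10240
  R$17000 × 30% = R$5100
  R$6500 × 36% = R$2340
  → R$17680

Minimum tax:
  Adjusted income: R$87500 + R$5000 + R$3500 + R$25500 = R$121500
  Less exemption R$49000 → base R$72500
  R$72500 × 21% = R$15225

R$17680 > R$15225, so the standard income tax governs.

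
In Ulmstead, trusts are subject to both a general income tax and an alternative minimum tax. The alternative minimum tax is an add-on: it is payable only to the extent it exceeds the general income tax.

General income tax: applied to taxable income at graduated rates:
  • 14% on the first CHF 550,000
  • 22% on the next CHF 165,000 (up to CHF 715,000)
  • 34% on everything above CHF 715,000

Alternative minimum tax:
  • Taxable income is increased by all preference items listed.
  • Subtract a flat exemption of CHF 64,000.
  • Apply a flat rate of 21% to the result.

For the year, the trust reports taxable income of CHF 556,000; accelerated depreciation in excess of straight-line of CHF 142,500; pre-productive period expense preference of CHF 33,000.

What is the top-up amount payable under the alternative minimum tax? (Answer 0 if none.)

Alternative minimum tax:
  Adjusted income: CHF 556,000 + CHF 142,500 + CHF 33,000 = CHF 731,500
  Less exemption CHF 64,000 → base CHF 667,500
  CHF 667,500 × 21% = CHF 140,175

General income tax:
  CHF 550,000 × 14% = CHF 77,000
  CHF 6,000 × 22% = CHF 1,320
  → CHF 78,320

Excess of alternative minimum tax over general income tax: CHF 140,175 − CHF 78,320 = CHF 61,855.

CHF 61,855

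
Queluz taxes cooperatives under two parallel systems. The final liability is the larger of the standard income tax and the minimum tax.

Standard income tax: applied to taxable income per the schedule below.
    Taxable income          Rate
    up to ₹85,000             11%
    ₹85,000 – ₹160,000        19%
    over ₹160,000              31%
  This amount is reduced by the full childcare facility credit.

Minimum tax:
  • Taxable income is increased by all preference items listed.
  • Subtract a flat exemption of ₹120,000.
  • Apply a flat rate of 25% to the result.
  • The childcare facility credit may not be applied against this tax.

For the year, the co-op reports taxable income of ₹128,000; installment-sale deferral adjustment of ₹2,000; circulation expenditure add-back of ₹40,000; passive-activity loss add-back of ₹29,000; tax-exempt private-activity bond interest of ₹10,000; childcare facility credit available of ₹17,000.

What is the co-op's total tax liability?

₹22,250

Minimum tax:
  Adjusted income: ₹128,000 + ₹2,000 + ₹40,000 + ₹29,000 + ₹10,000 = ₹209,000
  Less exemption ₹120,000 → base ₹89,000
  ₹89,000 × 25% = ₹22,250

Standard income tax:
  ₹85,000 × 11% = ₹9,350
  ₹43,000 × 19% = ₹8,170
  → ₹17,520
  Less childcare facility credit ₹17,000 → ₹520

₹22,250 > ₹520, so the minimum tax is the binding amount.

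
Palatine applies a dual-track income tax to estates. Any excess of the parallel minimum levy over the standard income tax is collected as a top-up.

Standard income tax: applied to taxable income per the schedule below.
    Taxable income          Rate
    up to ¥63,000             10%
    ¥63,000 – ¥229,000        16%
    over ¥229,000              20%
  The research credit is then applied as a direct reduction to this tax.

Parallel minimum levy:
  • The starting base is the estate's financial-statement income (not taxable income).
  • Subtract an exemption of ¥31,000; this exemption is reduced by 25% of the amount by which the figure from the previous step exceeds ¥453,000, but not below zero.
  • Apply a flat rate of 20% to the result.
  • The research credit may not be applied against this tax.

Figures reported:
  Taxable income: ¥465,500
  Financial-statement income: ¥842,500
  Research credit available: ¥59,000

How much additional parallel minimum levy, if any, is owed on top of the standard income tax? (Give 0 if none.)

Standard income tax:
  ¥63,000 × 10% = ¥6,300
  ¥166,000 × 16% = ¥26,560
  ¥236,500 × 20% = ¥47,300
  → ¥80,160
  Less research credit ¥59,000 → ¥21,160

Parallel minimum levy:
  Base (financial-statement income): ¥842,500
  Exemption: 25% × (¥842,500 − ¥453,000) = ¥97,375 ≥ ¥31,000, so the exemption is fully phased out
  Base: ¥842,500 − ¥0 = ¥842,500
  ¥842,500 × 20% = ¥168,500

Excess of parallel minimum levy over standard income tax: ¥168,500 − ¥21,160 = ¥147,340.

¥147,340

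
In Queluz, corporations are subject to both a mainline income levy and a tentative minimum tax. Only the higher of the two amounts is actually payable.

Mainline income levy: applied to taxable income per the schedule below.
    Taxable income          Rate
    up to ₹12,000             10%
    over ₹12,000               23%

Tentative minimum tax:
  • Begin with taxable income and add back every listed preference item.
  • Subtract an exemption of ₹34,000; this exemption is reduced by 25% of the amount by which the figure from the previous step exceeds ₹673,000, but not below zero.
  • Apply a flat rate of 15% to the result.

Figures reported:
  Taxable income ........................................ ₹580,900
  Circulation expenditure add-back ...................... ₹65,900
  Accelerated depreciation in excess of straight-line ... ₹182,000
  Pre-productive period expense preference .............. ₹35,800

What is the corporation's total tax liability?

Tentative minimum tax:
  Adjusted income: ₹580,900 + ₹65,900 + ₹182,000 + ₹35,800 = ₹864,600
  Exemption: 25% × (₹864,600 − ₹673,000) = ₹47,900 ≥ ₹34,000, so the exemption is fully phased out
  Base: ₹864,600 − ₹0 = ₹864,600
  ₹864,600 × 15% = ₹129,690

Mainline income levy:
  ₹12,000 × 10% = ₹1,200
  ₹568,900 × 23% = ₹130,847
  → ₹132,047

₹132,047 > ₹129,690, so the mainline income levy governs.

₹132,047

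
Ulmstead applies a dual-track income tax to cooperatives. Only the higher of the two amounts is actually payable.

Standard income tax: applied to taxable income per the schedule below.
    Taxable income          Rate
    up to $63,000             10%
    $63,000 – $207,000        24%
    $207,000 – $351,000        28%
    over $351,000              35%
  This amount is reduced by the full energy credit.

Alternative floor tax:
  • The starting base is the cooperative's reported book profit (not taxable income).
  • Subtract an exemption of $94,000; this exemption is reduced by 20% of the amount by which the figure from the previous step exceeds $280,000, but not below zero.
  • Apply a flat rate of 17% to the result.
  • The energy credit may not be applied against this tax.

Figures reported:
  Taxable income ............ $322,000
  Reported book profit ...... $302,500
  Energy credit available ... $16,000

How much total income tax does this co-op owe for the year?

$57,060

Standard income tax:
  $63,000 × 10% = $6,300
  $144,000 × 24% = $34,560
  $115,000 × 28% = $32,200
  → $73,060
  Less energy credit $16,000 → $57,060

Alternative floor tax:
  Base (reported book profit): $302,500
  Exemption: $94,000 − 20% × ($302,500 − $280,000) = $94,000 − $4,500 = $89,500
  Base: $302,500 − $89,500 = $213,000
  $213,000 × 17% = $36,210

$57,060 > $36,210, so the standard income tax governs.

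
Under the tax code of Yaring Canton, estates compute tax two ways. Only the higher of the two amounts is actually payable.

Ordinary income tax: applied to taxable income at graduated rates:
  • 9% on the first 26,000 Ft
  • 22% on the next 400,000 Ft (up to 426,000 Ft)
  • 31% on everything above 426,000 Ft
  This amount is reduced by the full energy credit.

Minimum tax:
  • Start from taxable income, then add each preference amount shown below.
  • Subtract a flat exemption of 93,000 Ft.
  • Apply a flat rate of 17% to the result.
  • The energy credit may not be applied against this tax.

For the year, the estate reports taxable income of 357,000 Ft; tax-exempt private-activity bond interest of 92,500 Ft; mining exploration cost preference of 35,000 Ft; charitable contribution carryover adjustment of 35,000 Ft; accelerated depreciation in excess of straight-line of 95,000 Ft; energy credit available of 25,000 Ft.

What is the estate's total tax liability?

Minimum tax:
  Adjusted income: 357,000 Ft + 92,500 Ft + 35,000 Ft + 35,000 Ft + 95,000 Ft = 614,500 Ft
  Less exemption 93,000 Ft → base 521,500 Ft
  521,500 Ft × 17% = 88,655 Ft

Ordinary income tax:
  26,000 Ft × 9% = 2,340 Ft
  331,000 Ft × 22% = 72,820 Ft
  → 75,160 Ft
  Less energy credit 25,000 Ft → 50,160 Ft

88,655 Ft > 50,160 Ft, so the minimum tax is the binding amount.

88,655 Ft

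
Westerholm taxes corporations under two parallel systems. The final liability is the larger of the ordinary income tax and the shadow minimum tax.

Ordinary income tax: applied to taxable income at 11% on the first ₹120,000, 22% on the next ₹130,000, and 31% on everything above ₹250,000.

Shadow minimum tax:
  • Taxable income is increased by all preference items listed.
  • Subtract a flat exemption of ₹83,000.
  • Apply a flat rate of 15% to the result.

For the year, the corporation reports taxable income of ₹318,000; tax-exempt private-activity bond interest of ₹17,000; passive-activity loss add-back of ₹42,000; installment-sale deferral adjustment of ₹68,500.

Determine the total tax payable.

Shadow minimum tax:
  Adjusted income: ₹318,000 + ₹17,000 + ₹42,000 + ₹68,500 = ₹445,500
  Less exemption ₹83,000 → base ₹362,500
  ₹362,500 × 15% = ₹54,375

Ordinary income tax:
  ₹120,000 × 11% = ₹13,200
  ₹130,000 × 22% = ₹28,600
  ₹68,000 × 31% = ₹21,080
  → ₹62,880

₹62,880 > ₹54,375, so the ordinary income tax governs.

₹62,880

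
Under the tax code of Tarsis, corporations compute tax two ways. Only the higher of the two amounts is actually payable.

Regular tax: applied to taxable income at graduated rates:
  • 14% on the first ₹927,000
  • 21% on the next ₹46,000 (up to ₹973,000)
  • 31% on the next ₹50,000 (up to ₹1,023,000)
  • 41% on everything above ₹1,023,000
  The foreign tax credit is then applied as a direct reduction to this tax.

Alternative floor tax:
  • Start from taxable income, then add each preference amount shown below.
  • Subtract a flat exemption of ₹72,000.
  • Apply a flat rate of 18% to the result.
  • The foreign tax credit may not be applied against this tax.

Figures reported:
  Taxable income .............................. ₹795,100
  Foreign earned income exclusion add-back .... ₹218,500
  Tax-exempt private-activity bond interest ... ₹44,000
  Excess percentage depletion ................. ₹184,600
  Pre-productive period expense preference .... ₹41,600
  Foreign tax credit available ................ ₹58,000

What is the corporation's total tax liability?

Alternative floor tax:
  Adjusted income: ₹795,100 + ₹218,500 + ₹44,000 + ₹184,600 + ₹41,600 = ₹1,283,800
  Less exemption ₹72,000 → base ₹1,211,800
  ₹1,211,800 × 18% = ₹218,124

Regular tax:
  ₹795,100 × 14% = ₹111,314
  Less foreign tax credit ₹58,000 → ₹53,314

₹218,124 > ₹53,314, so the alternative floor tax is the binding amount.

₹218,124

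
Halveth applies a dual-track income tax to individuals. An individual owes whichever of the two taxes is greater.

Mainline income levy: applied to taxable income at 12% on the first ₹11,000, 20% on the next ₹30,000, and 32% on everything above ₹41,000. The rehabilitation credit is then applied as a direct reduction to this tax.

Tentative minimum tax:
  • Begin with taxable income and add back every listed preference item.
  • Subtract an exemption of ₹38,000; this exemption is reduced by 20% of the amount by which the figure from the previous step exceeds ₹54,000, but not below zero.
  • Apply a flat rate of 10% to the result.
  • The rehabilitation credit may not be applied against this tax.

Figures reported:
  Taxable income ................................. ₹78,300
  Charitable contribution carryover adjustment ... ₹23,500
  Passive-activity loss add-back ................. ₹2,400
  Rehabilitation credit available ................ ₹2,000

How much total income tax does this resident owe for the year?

Mainline income levy:
  ₹11,000 × 12% = ₹1,320
  ₹30,000 × 20% = ₹6,000
  ₹37,300 × 32% = ₹11,936
  → ₹19,256
  Less rehabilitation credit ₹2,000 → ₹17,256

Tentative minimum tax:
  Adjusted income: ₹78,300 + ₹23,500 + ₹2,400 = ₹104,200
  Exemption: ₹38,000 − 20% × (₹104,200 − ₹54,000) = ₹38,000 − ₹10,040 = ₹27,960
  Base: ₹104,200 − ₹27,960 = ₹76,240
  ₹76,240 × 10% = ₹7,624

₹17,256 > ₹7,624, so the mainline income levy governs.

₹17,256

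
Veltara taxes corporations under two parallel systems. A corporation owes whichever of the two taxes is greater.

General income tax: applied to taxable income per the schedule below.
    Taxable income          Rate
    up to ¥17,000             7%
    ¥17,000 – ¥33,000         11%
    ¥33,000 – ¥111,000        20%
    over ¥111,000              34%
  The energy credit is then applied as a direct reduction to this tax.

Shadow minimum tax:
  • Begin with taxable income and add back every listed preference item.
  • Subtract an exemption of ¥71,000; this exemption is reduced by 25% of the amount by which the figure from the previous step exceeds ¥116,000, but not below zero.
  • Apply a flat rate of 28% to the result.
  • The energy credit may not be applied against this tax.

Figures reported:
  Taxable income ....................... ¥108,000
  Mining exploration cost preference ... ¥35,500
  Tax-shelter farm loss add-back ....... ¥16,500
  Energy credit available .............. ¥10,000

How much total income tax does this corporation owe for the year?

Shadow minimum tax:
  Adjusted income: ¥108,000 + ¥35,500 + ¥16,500 = ¥160,000
  Exemption: ¥71,000 − 25% × (¥160,000 − ¥116,000) = ¥71,000 − ¥11,000 = ¥60,000
  Base: ¥160,000 − ¥60,000 = ¥100,000
  ¥100,000 × 28% = ¥28,000

General income tax:
  ¥17,000 × 7% = ¥1,190
  ¥16,000 × 11% = ¥1,760
  ¥75,000 × 20% = ¥15,000
  → ¥17,950
  Less energy credit ¥10,000 → ¥7,950

¥28,000 > ¥7,950, so the shadow minimum tax is the binding amount.

¥28,000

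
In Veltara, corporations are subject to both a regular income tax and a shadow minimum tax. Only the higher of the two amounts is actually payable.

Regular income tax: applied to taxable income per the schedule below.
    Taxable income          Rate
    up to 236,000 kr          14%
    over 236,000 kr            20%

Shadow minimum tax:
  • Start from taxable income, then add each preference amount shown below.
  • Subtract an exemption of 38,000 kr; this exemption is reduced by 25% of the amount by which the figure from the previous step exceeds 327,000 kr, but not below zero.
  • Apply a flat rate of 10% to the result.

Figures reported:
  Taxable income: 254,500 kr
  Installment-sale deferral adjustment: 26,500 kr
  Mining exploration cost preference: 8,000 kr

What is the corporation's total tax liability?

Shadow minimum tax:
  Adjusted income: 254,500 kr + 26,500 kr + 8,000 kr = 289,000 kr
  Exemption: 289,000 kr ≤ 327,000 kr, so full 38,000 kr applies
  Base: 289,000 kr − 38,000 kr = 251,000 kr
  251,000 kr × 10% = 25,100 kr

Regular income tax:
  236,000 kr × 14% = 33,040 kr
  18,500 kr × 20% = 3,700 kr
  → 36,740 kr

36,740 kr > 25,100 kr, so the regular income tax governs.

36,740 kr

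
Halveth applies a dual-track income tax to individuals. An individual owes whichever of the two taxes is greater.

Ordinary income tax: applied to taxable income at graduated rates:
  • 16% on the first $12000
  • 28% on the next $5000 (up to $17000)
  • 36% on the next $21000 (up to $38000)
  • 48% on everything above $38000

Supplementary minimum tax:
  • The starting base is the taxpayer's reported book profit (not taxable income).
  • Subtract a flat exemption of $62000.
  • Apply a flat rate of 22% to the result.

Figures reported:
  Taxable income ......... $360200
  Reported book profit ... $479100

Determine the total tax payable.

$165536

Supplementary minimum tax:
  Base (reported book profit): $479100
  Less exemption $62000 → base $417100
  $417100 × 22% = $91762

Ordinary income tax:
  $12000 × 16% = $1920
  $5000 × 28% = $1400
  $21000 × 36% = $7560
  $322200 × 48% = $154656
  → $165536

$165536 > $91762, so the ordinary income tax governs.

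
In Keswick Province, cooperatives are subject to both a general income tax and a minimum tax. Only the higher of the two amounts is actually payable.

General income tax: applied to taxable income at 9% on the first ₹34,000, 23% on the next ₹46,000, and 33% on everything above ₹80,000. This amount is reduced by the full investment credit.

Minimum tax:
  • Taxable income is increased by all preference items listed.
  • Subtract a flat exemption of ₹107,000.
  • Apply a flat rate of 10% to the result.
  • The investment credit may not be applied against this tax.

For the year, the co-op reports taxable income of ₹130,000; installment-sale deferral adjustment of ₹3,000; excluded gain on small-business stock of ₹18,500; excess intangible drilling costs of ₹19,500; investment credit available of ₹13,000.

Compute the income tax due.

₹17,140

General income tax:
  ₹34,000 × 9% = ₹3,060
  ₹46,000 × 23% = ₹10,580
  ₹50,000 × 33% = ₹16,500
  → ₹30,140
  Less investment credit ₹13,000 → ₹17,140

Minimum tax:
  Adjusted income: ₹130,000 + ₹3,000 + ₹18,500 + ₹19,500 = ₹171,000
  Less exemption ₹107,000 → base ₹64,000
  ₹64,000 × 10% = ₹6,400

₹17,140 > ₹6,400, so the general income tax governs.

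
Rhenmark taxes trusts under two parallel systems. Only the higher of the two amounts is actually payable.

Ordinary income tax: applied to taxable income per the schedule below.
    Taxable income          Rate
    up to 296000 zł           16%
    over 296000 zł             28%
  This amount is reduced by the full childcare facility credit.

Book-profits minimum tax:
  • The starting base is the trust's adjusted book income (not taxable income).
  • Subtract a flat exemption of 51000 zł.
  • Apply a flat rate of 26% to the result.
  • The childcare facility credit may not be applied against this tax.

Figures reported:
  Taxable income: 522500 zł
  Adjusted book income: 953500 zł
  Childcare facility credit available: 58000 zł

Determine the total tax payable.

Book-profits minimum tax:
  Base (adjusted book income): 953500 zł
  Less exemption 51000 zł → base 902500 zł
  902500 zł × 26% = 234650 zł

Ordinary income tax:
  296000 zł × 16% = 47360 zł
  226500 zł × 28% = 63420 zł
  → 110780 zł
  Less childcare facility credit 58000 zł → 52780 zł

234650 zł > 52780 zł, so the book-profits minimum tax is the binding amount.

234650 zł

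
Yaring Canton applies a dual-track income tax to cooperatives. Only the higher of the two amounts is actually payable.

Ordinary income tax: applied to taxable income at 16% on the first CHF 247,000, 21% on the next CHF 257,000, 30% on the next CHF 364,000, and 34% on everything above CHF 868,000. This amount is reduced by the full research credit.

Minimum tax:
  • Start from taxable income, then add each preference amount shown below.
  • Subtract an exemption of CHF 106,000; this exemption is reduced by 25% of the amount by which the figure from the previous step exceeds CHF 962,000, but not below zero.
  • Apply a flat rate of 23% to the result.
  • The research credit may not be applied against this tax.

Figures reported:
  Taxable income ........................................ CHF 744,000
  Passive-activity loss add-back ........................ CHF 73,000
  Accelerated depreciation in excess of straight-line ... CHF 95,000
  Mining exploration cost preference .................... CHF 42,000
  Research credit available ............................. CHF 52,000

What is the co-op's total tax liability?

CHF 195,040

Ordinary income tax:
  CHF 247,000 × 16% = CHF 39,520
  CHF 257,000 × 21% = CHF 53,970
  CHF 240,000 × 30% = CHF 72,000
  → CHF 165,490
  Less research credit CHF 52,000 → CHF 113,490

Minimum tax:
  Adjusted income: CHF 744,000 + CHF 73,000 + CHF 95,000 + CHF 42,000 = CHF 954,000
  Exemption: CHF 954,000 ≤ CHF 962,000, so full CHF 106,000 applies
  Base: CHF 954,000 − CHF 106,000 = CHF 848,000
  CHF 848,000 × 23% = CHF 195,040

CHF 195,040 > CHF 113,490, so the minimum tax is the binding amount.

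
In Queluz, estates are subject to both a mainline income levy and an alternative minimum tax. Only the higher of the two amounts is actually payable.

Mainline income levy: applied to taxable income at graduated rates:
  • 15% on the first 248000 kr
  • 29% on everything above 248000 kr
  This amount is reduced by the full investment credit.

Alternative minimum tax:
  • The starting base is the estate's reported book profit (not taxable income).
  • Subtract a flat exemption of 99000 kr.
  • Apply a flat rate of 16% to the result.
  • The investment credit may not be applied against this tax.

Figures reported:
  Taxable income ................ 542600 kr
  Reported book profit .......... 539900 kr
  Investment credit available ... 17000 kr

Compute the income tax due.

105634 kr

Alternative minimum tax:
  Base (reported book profit): 539900 kr
  Less exemption 99000 kr → base 440900 kr
  440900 kr × 16% = 70544 kr

Mainline income levy:
  248000 kr × 15% = 37200 kr
  294600 kr × 29% = 85434 kr
  → 122634 kr
  Less investment credit 17000 kr → 105634 kr

105634 kr > 70544 kr, so the mainline income levy governs.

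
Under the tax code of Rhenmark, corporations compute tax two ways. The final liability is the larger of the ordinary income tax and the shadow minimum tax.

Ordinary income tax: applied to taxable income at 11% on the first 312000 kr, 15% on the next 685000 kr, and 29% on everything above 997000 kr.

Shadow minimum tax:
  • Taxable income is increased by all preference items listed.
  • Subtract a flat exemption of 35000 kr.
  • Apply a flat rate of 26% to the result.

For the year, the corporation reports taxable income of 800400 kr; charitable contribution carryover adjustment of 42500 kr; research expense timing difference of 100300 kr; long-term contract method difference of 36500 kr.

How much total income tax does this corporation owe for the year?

245622 kr

Ordinary income tax:
  312000 kr × 11% = 34320 kr
  488400 kr × 15% = 73260 kr
  → 107580 kr

Shadow minimum tax:
  Adjusted income: 800400 kr + 42500 kr + 100300 kr + 36500 kr = 979700 kr
  Less exemption 35000 kr → base 944700 kr
  944700 kr × 26% = 245622 kr

245622 kr > 107580 kr, so the shadow minimum tax is the binding amount.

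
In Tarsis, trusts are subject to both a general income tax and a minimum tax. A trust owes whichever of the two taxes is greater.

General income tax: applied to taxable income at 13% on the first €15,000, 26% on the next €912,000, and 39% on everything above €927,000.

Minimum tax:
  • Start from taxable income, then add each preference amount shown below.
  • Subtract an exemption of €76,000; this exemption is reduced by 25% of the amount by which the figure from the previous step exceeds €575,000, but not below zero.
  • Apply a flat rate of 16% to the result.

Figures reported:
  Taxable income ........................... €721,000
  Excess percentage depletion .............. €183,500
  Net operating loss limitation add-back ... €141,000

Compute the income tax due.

€185,510

Minimum tax:
  Adjusted income: €721,000 + €183,500 + €141,000 = €1,045,500
  Exemption: 25% × (€1,045,500 − €575,000) = €117,625 ≥ €76,000, so the exemption is fully phased out
  Base: €1,045,500 − €0 = €1,045,500
  €1,045,500 × 16% = €167,280

General income tax:
  €15,000 × 13% = €1,950
  €706,000 × 26% = €183,560
  → €185,510

€185,510 > €167,280, so the general income tax governs.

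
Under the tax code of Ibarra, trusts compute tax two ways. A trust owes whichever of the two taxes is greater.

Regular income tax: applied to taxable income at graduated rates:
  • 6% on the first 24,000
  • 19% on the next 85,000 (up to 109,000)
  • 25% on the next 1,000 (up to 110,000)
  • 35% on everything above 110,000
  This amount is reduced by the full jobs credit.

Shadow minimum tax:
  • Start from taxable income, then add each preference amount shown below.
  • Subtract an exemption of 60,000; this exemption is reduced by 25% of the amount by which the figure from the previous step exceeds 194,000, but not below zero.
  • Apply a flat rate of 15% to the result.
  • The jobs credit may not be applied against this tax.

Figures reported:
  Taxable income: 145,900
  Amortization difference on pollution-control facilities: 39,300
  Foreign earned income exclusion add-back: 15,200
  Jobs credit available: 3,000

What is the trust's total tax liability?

Shadow minimum tax:
  Adjusted income: 145,900 + 39,300 + 15,200 = 200,400
  Exemption: 60,000 − 25% × (200,400 − 194,000) = 60,000 − 1,600 = 58,400
  Base: 200,400 − 58,400 = 142,000
  142,000 × 15% = 21,300

Regular income tax:
  24,000 × 6% = 1,440
  85,000 × 19% = 16,150
  1,000 × 25% = 250
  35,900 × 35% = 12,565
  → 30,405
  Less jobs credit 3,000 → 27,405

27,405 > 21,300, so the regular income tax governs.

27,405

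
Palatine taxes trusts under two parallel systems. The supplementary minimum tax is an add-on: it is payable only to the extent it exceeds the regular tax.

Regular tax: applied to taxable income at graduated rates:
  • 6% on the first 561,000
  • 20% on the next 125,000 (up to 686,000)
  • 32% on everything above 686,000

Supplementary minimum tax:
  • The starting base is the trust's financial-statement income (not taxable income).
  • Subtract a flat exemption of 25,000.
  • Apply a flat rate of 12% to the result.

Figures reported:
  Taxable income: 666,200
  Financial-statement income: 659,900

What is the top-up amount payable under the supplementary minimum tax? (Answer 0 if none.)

21,488

Regular tax:
  561,000 × 6% = 33,660
  105,200 × 20% = 21,040
  → 54,700

Supplementary minimum tax:
  Base (financial-statement income): 659,900
  Less exemption 25,000 → base 634,900
  634,900 × 12% = 76,188

Excess of supplementary minimum tax over regular tax: 76,188 − 54,700 = 21,488.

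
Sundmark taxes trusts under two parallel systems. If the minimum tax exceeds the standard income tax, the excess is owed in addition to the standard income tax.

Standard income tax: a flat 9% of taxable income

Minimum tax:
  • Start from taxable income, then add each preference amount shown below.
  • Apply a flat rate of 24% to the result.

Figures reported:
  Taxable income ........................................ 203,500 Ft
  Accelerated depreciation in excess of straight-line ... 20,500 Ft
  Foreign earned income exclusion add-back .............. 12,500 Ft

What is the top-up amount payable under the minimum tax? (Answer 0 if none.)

38,445 Ft

Standard income tax:
  203,500 Ft × 9% = 18,315 Ft

Minimum tax:
  Adjusted income: 203,500 Ft + 20,500 Ft + 12,500 Ft = 236,500 Ft
  236,500 Ft × 24% = 56,760 Ft

Excess of minimum tax over standard income tax: 56,760 Ft − 18,315 Ft = 38,445 Ft.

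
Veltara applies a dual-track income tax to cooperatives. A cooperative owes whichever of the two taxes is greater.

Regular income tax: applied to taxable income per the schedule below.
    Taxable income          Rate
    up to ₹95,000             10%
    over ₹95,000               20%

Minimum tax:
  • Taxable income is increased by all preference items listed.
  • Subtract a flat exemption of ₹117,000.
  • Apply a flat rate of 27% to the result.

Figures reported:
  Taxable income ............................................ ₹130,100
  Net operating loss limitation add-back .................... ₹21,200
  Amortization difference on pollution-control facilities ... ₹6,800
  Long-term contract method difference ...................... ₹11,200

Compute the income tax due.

₹16,520

Minimum tax:
  Adjusted income: ₹130,100 + ₹21,200 + ₹6,800 + ₹11,200 = ₹169,300
  Less exemption ₹117,000 → base ₹52,300
  ₹52,300 × 27% = ₹14,121

Regular income tax:
  ₹95,000 × 10% = ₹9,500
  ₹35,100 × 20% = ₹7,020
  → ₹16,520

₹16,520 > ₹14,121, so the regular income tax governs.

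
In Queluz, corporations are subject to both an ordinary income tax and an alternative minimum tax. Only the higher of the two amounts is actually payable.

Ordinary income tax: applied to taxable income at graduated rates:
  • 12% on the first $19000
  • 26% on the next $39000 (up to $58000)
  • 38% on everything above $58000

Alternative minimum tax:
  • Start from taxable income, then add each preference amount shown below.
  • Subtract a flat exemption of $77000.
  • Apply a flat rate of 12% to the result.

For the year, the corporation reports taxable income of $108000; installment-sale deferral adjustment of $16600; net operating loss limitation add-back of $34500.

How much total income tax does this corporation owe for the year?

Ordinary income tax:
  $19000 × 12% = $2280
  $39000 × 26% = $10140
  $50000 × 38% = $19000
  → $31420

Alternative minimum tax:
  Adjusted income: $108000 + $16600 + $34500 = $159100
  Less exemption $77000 → base $82100
  $82100 × 12% = $9852

$31420 > $9852, so the ordinary income tax governs.

$31420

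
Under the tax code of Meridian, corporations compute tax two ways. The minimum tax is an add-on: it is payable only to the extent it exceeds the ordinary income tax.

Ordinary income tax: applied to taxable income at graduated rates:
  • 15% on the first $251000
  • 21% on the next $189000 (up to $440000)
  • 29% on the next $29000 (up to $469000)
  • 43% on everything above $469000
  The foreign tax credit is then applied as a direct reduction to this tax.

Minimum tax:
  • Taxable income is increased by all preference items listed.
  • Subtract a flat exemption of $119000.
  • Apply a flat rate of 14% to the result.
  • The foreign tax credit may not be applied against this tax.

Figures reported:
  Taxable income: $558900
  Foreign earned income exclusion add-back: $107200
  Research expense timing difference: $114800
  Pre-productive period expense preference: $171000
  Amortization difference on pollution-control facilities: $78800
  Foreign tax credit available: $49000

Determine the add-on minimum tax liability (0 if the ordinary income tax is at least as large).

Ordinary income tax:
  $251000 × 15% = $37650
  $189000 × 21% = $39690
  $29000 × 29% = $8410
  $89900 × 43% = $38657
  → $124407
  Less foreign tax credit $49000 → $75407

Minimum tax:
  Adjusted income: $558900 + $107200 + $114800 + $171000 + $78800 = $1030700
  Less exemption $119000 → base $911700
  $911700 × 14% = $127638

Excess of minimum tax over ordinary income tax: $127638 − $75407 = $52231.

$52231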